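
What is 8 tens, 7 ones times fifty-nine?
Convert 8 tens, 7 ones (place-value notation) → 8×10 + 7 = 87 (decimal)
Convert fifty-nine (English words) → 59 (decimal)
Compute 87 × 59 = 5133
5133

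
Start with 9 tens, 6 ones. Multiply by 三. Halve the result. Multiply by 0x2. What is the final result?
Convert 9 tens, 6 ones (place-value notation) → 9×10 + 6 = 96 (decimal)
Start: 96
Convert 三 (Chinese numeral) → 3 (decimal)
96 × 3 = 288
288 ÷ 2 = 144
Convert 0x2 (hexadecimal) → 2 (decimal)
144 × 2 = 288
288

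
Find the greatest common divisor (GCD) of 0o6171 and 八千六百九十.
Convert 0o6171 (octal) → 6×512 + 1×64 + 7×8 + 1 = 3193 (decimal)
Convert 八千六百九十 (Chinese numeral) → 8×1000 + 6×100 + 9×10 = 8690 (decimal)
Compute gcd(3193, 8690) = 1
1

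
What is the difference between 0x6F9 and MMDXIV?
Convert 0x6F9 (hexadecimal) → 6×256 + 15×16 + 9 = 1785 (decimal)
Convert MMDXIV (Roman numeral) → 1000 + 1000 + 500 + 10 + 4 = 2514 (decimal)
Difference: |1785 - 2514| = 729
729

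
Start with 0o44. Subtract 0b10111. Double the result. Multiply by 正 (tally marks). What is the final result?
Convert 0o44 (octal) → 4×8 + 4 = 36 (decimal)
Start: 36
Convert 0b10111 (binary) → 16 + 4 + 2 + 1 = 23 (decimal)
36 - 23 = 13
13 × 2 = 26
Convert 正 (tally marks) → 5 (decimal)
26 × 5 = 130
130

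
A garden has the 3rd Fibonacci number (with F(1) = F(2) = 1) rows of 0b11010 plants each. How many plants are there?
Convert 0b11010 (binary) → 16 + 8 + 2 = 26 (decimal)
Convert the 3rd Fibonacci number (with F(1) = F(2) = 1) (Fibonacci index) → 1, 1, 2 → 2 (decimal)
Compute 26 × 2 = 52
52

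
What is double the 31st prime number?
The 31st prime number = 127
Compute 127 × 2 = 254
254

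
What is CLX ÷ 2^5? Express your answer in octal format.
Convert CLX (Roman numeral) → 100 + 50 + 10 = 160 (decimal)
Convert 2^5 (power) → 32 (decimal)
Compute 160 ÷ 32 = 5
Convert 5 (decimal) → 0o5 (octal)
0o5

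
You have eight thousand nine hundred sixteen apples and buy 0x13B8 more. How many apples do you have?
Convert eight thousand nine hundred sixteen (English words) → 8×1000 + 9×100 + 16 = 8916 (decimal)
Convert 0x13B8 (hexadecimal) → 1×4096 + 3×256 + 11×16 + 8 = 5048 (decimal)
Compute 8916 + 5048 = 13964
13964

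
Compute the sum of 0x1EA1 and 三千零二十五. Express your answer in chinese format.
Convert 0x1EA1 (hexadecimal) → 1×4096 + 14×256 + 10×16 + 1 = 7841 (decimal)
Convert 三千零二十五 (Chinese numeral) → 3×1000 + 2×10 + 5 = 3025 (decimal)
Compute 7841 + 3025 = 10866
Convert 10866 (decimal) → 10866 = 1×10000 + 8×100 + 6×10 + 6 → 一万零八百六十六 (Chinese numeral)
一万零八百六十六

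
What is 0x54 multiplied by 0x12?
Convert 0x54 (hexadecimal) → 5×16 + 4 = 84 (decimal)
Convert 0x12 (hexadecimal) → 1×16 + 2 = 18 (decimal)
Compute 84 × 18 = 1512
1512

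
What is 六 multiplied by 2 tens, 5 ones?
Convert 六 (Chinese numeral) → 6 (decimal)
Convert 2 tens, 5 ones (place-value notation) → 2×10 + 5 = 25 (decimal)
Compute 6 × 25 = 150
150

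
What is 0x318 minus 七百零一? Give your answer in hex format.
Convert 0x318 (hexadecimal) → 3×256 + 1×16 + 8 = 792 (decimal)
Convert 七百零一 (Chinese numeral) → 7×100 + 1 = 701 (decimal)
Compute 792 - 701 = 91
Convert 91 (decimal) → 91 = 5×16 + 11 → 0x5B (hexadecimal)
0x5B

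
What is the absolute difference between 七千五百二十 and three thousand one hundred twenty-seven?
Convert 七千五百二十 (Chinese numeral) → 7×1000 + 5×100 + 2×10 = 7520 (decimal)
Convert three thousand one hundred twenty-seven (English words) → 3×1000 + 1×100 + 27 = 3127 (decimal)
Compute |7520 - 3127| = 4393
4393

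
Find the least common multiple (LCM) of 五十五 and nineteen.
Convert 五十五 (Chinese numeral) → 5×10 + 5 = 55 (decimal)
Convert nineteen (English words) → 19 (decimal)
Compute lcm(55, 19) = 1045
1045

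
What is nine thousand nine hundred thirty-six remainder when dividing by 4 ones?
Convert nine thousand nine hundred thirty-six (English words) → 9×1000 + 9×100 + 36 = 9936 (decimal)
Convert 4 ones (place-value notation) → 4 (decimal)
Compute 9936 mod 4 = 0
0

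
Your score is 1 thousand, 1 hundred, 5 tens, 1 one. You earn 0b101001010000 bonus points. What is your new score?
Convert 1 thousand, 1 hundred, 5 tens, 1 one (place-value notation) → 1×1000 + 1×100 + 5×10 + 1 = 1151 (decimal)
Convert 0b101001010000 (binary) → 2048 + 512 + 64 + 16 = 2640 (decimal)
Compute 1151 + 2640 = 3791
3791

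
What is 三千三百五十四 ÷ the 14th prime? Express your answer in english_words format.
Convert 三千三百五十四 (Chinese numeral) → 3×1000 + 3×100 + 5×10 + 4 = 3354 (decimal)
Convert the 14th prime (prime index) → 43 (decimal)
Compute 3354 ÷ 43 = 78
Convert 78 (decimal) → seventy-eight (English words)
seventy-eight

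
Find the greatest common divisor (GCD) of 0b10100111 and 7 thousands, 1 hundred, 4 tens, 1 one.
Convert 0b10100111 (binary) → 128 + 32 + 4 + 2 + 1 = 167 (decimal)
Convert 7 thousands, 1 hundred, 4 tens, 1 one (place-value notation) → 7×1000 + 1×100 + 4×10 + 1 = 7141 (decimal)
Compute gcd(167, 7141) = 1
1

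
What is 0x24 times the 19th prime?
Convert 0x24 (hexadecimal) → 2×16 + 4 = 36 (decimal)
Convert the 19th prime (prime index) → 67 (decimal)
Compute 36 × 67 = 2412
2412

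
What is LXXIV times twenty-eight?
Convert LXXIV (Roman numeral) → 50 + 10 + 10 + 4 = 74 (decimal)
Convert twenty-eight (English words) → 28 (decimal)
Compute 74 × 28 = 2072
2072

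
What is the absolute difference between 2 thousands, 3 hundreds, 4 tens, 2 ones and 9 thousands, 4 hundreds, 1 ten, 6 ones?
Convert 2 thousands, 3 hundreds, 4 tens, 2 ones (place-value notation) → 2×1000 + 3×100 + 4×10 + 2 = 2342 (decimal)
Convert 9 thousands, 4 hundreds, 1 ten, 6 ones (place-value notation) → 9×1000 + 4×100 + 1×10 + 6 = 9416 (decimal)
Compute |2342 - 9416| = 7074
7074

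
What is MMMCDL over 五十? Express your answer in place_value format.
Convert MMMCDL (Roman numeral) → 1000 + 1000 + 1000 + 400 + 50 = 3450 (decimal)
Convert 五十 (Chinese numeral) → 5×10 = 50 (decimal)
Compute 3450 ÷ 50 = 69
Convert 69 (decimal) → 69 = 6×10 + 9 → 6 tens, 9 ones (place-value notation)
6 tens, 9 ones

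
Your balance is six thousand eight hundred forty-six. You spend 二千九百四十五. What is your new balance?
Convert six thousand eight hundred forty-six (English words) → 6×1000 + 8×100 + 46 = 6846 (decimal)
Convert 二千九百四十五 (Chinese numeral) → 2×1000 + 9×100 + 4×10 + 5 = 2945 (decimal)
Compute 6846 - 2945 = 3901
3901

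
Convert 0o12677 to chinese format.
Convert 0o12677 (octal) → 1×4096 + 2×512 + 6×64 + 7×8 + 7 = 5567 (decimal)
Convert 5567 (decimal) → 5567 = 5×1000 + 5×100 + 6×10 + 7 → 五千五百六十七 (Chinese numeral)
五千五百六十七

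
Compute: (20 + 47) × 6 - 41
Parentheses first: 20 + 47 = 67
Multiply: 67 × 6 = 402
Subtract: 402 - 41 = 361
361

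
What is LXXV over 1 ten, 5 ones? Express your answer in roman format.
Convert LXXV (Roman numeral) → 50 + 10 + 10 + 5 = 75 (decimal)
Convert 1 ten, 5 ones (place-value notation) → 1×10 + 5 = 15 (decimal)
Compute 75 ÷ 15 = 5
Convert 5 (decimal) → V (Roman numeral)
V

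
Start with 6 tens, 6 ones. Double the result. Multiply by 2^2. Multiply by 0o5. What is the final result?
Convert 6 tens, 6 ones (place-value notation) → 6×10 + 6 = 66 (decimal)
Start: 66
66 × 2 = 132
Convert 2^2 (power) → 4 (decimal)
132 × 4 = 528
Convert 0o5 (octal) → 5 (decimal)
528 × 5 = 2640
2640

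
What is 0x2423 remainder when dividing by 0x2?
Convert 0x2423 (hexadecimal) → 2×4096 + 4×256 + 2×16 + 3 = 9251 (decimal)
Convert 0x2 (hexadecimal) → 2 (decimal)
Compute 9251 mod 2 = 1
1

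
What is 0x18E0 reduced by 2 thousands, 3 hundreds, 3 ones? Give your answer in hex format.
Convert 0x18E0 (hexadecimal) → 1×4096 + 8×256 + 14×16 = 6368 (decimal)
Convert 2 thousands, 3 hundreds, 3 ones (place-value notation) → 2×1000 + 3×100 + 3 = 2303 (decimal)
Compute 6368 - 2303 = 4065
Convert 4065 (decimal) → 4065 = 15×256 + 14×16 + 1 → 0xFE1 (hexadecimal)
0xFE1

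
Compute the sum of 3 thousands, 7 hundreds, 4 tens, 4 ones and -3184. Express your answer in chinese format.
Convert 3 thousands, 7 hundreds, 4 tens, 4 ones (place-value notation) → 3×1000 + 7×100 + 4×10 + 4 = 3744 (decimal)
Compute 3744 + -3184 = 560
Convert 560 (decimal) → 560 = 5×100 + 6×10 → 五百六十 (Chinese numeral)
五百六十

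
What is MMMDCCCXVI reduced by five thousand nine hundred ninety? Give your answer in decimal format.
Convert MMMDCCCXVI (Roman numeral) → 1000 + 1000 + 1000 + 500 + 100 + 100 + 100 + 10 + 5 + 1 = 3816 (decimal)
Convert five thousand nine hundred ninety (English words) → 5×1000 + 9×100 + 90 = 5990 (decimal)
Compute 3816 - 5990 = -2174
-2174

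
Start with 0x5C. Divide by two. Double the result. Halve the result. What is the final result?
Convert 0x5C (hexadecimal) → 5×16 + 12 = 92 (decimal)
Start: 92
Convert two (English words) → 2 (decimal)
92 ÷ 2 = 46
46 × 2 = 92
92 ÷ 2 = 46
46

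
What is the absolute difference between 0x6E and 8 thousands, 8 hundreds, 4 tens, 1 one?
Convert 0x6E (hexadecimal) → 6×16 + 14 = 110 (decimal)
Convert 8 thousands, 8 hundreds, 4 tens, 1 one (place-value notation) → 8×1000 + 8×100 + 4×10 + 1 = 8841 (decimal)
Compute |110 - 8841| = 8731
8731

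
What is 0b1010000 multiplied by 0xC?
Convert 0b1010000 (binary) → 64 + 16 = 80 (decimal)
Convert 0xC (hexadecimal) → 12 (decimal)
Compute 80 × 12 = 960
960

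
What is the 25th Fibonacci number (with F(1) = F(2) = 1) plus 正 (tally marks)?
The 25th Fibonacci number (with F(1) = F(2) = 1) = 75025
Convert 正 (tally marks) → 5 (decimal)
Compute 75025 + 5 = 75030
75030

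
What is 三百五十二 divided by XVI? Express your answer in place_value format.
Convert 三百五十二 (Chinese numeral) → 3×100 + 5×10 + 2 = 352 (decimal)
Convert XVI (Roman numeral) → 10 + 5 + 1 = 16 (decimal)
Compute 352 ÷ 16 = 22
Convert 22 (decimal) → 22 = 2×10 + 2 → 2 tens, 2 ones (place-value notation)
2 tens, 2 ones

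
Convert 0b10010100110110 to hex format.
Convert 0b10010100110110 (binary) → 8192 + 1024 + 256 + 32 + 16 + 4 + 2 = 9526 (decimal)
Convert 9526 (decimal) → 9526 = 2×4096 + 5×256 + 3×16 + 6 → 0x2536 (hexadecimal)
0x2536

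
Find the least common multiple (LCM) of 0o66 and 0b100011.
Convert 0o66 (octal) → 6×8 + 6 = 54 (decimal)
Convert 0b100011 (binary) → 32 + 2 + 1 = 35 (decimal)
Compute lcm(54, 35) = 1890
1890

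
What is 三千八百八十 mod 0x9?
Convert 三千八百八十 (Chinese numeral) → 3×1000 + 8×100 + 8×10 = 3880 (decimal)
Convert 0x9 (hexadecimal) → 9 (decimal)
Compute 3880 mod 9 = 1
1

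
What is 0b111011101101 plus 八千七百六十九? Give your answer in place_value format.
Convert 0b111011101101 (binary) → 2048 + 1024 + 512 + 128 + 64 + 32 + 8 + 4 + 1 = 3821 (decimal)
Convert 八千七百六十九 (Chinese numeral) → 8×1000 + 7×100 + 6×10 + 9 = 8769 (decimal)
Compute 3821 + 8769 = 12590
Convert 12590 (decimal) → 12590 = 12×1000 + 5×100 + 9×10 → 12 thousands, 5 hundreds, 9 tens (place-value notation)
12 thousands, 5 hundreds, 9 tens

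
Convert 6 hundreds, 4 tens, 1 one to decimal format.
Convert 6 hundreds, 4 tens, 1 one (place-value notation) → 6×100 + 4×10 + 1 = 641 (decimal)
641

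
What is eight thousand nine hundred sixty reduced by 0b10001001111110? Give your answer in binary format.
Convert eight thousand nine hundred sixty (English words) → 8×1000 + 9×100 + 60 = 8960 (decimal)
Convert 0b10001001111110 (binary) → 8192 + 512 + 64 + 32 + 16 + 8 + 4 + 2 = 8830 (decimal)
Compute 8960 - 8830 = 130
Convert 130 (decimal) → 130 = 128 + 2 → 0b10000010 (binary)
0b10000010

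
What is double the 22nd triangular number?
The 22nd triangular number = 22×23/2 = 253
Compute 253 × 2 = 506
506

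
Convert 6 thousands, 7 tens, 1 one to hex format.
Convert 6 thousands, 7 tens, 1 one (place-value notation) → 6×1000 + 7×10 + 1 = 6071 (decimal)
Convert 6071 (decimal) → 6071 = 1×4096 + 7×256 + 11×16 + 7 → 0x17B7 (hexadecimal)
0x17B7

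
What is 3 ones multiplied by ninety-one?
Convert 3 ones (place-value notation) → 3 (decimal)
Convert ninety-one (English words) → 91 (decimal)
Compute 3 × 91 = 273
273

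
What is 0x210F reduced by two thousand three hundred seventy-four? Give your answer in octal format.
Convert 0x210F (hexadecimal) → 2×4096 + 1×256 + 15 = 8463 (decimal)
Convert two thousand three hundred seventy-four (English words) → 2×1000 + 3×100 + 74 = 2374 (decimal)
Compute 8463 - 2374 = 6089
Convert 6089 (decimal) → 6089 = 1×4096 + 3×512 + 7×64 + 1×8 + 1 → 0o13711 (octal)
0o13711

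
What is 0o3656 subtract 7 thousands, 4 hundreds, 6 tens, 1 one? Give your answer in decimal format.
Convert 0o3656 (octal) → 3×512 + 6×64 + 5×8 + 6 = 1966 (decimal)
Convert 7 thousands, 4 hundreds, 6 tens, 1 one (place-value notation) → 7×1000 + 4×100 + 6×10 + 1 = 7461 (decimal)
Compute 1966 - 7461 = -5495
-5495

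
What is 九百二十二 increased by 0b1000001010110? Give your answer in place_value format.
Convert 九百二十二 (Chinese numeral) → 9×100 + 2×10 + 2 = 922 (decimal)
Convert 0b1000001010110 (binary) → 4096 + 64 + 16 + 4 + 2 = 4182 (decimal)
Compute 922 + 4182 = 5104
Convert 5104 (decimal) → 5104 = 5×1000 + 1×100 + 4 → 5 thousands, 1 hundred, 4 ones (place-value notation)
5 thousands, 1 hundred, 4 ones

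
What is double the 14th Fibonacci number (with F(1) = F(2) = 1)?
The 14th Fibonacci number (with F(1) = F(2) = 1): 1, 1, 2, 3, 5, 8, 13, 21, 34, 55, 89, 144, 233, 377 → 377
Compute 377 × 2 = 754
754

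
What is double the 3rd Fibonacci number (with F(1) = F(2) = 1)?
The 3rd Fibonacci number (with F(1) = F(2) = 1): 1, 1, 2 → 2
Compute 2 × 2 = 4
4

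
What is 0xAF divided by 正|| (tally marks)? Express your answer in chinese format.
Convert 0xAF (hexadecimal) → 10×16 + 15 = 175 (decimal)
Convert 正|| (tally marks) → 5 + 2 = 7 (decimal)
Compute 175 ÷ 7 = 25
Convert 25 (decimal) → 25 = 2×10 + 5 → 二十五 (Chinese numeral)
二十五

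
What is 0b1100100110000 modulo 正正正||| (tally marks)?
Convert 0b1100100110000 (binary) → 4096 + 2048 + 256 + 32 + 16 = 6448 (decimal)
Convert 正正正||| (tally marks) → 5 + 5 + 5 + 3 = 18 (decimal)
Compute 6448 mod 18 = 4
4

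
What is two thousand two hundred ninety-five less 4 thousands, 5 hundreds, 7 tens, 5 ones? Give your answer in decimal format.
Convert two thousand two hundred ninety-five (English words) → 2×1000 + 2×100 + 95 = 2295 (decimal)
Convert 4 thousands, 5 hundreds, 7 tens, 5 ones (place-value notation) → 4×1000 + 5×100 + 7×10 + 5 = 4575 (decimal)
Compute 2295 - 4575 = -2280
-2280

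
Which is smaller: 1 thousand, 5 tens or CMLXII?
Convert 1 thousand, 5 tens (place-value notation) → 1×1000 + 5×10 = 1050 (decimal)
Convert CMLXII (Roman numeral) → 900 + 50 + 10 + 1 + 1 = 962 (decimal)
Compare 1050 vs 962: smaller = 962
962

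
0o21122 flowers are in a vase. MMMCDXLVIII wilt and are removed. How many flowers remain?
Convert 0o21122 (octal) → 2×4096 + 1×512 + 1×64 + 2×8 + 2 = 8786 (decimal)
Convert MMMCDXLVIII (Roman numeral) → 1000 + 1000 + 1000 + 400 + 40 + 5 + 1 + 1 + 1 = 3448 (decimal)
Compute 8786 - 3448 = 5338
5338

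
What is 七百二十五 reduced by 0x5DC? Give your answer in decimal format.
Convert 七百二十五 (Chinese numeral) → 7×100 + 2×10 + 5 = 725 (decimal)
Convert 0x5DC (hexadecimal) → 5×256 + 13×16 + 12 = 1500 (decimal)
Compute 725 - 1500 = -775
-775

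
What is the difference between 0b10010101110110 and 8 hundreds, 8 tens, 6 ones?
Convert 0b10010101110110 (binary) → 8192 + 1024 + 256 + 64 + 32 + 16 + 4 + 2 = 9590 (decimal)
Convert 8 hundreds, 8 tens, 6 ones (place-value notation) → 8×100 + 8×10 + 6 = 886 (decimal)
Difference: |9590 - 886| = 8704
8704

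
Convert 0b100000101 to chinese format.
Convert 0b100000101 (binary) → 256 + 4 + 1 = 261 (decimal)
Convert 261 (decimal) → 261 = 2×100 + 6×10 + 1 → 二百六十一 (Chinese numeral)
二百六十一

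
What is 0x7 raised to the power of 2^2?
Convert 0x7 (hexadecimal) → 7 (decimal)
Convert 2^2 (power) → 4 (decimal)
Compute 7 ^ 4 = 2401
2401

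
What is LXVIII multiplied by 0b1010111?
Convert LXVIII (Roman numeral) → 50 + 10 + 5 + 1 + 1 + 1 = 68 (decimal)
Convert 0b1010111 (binary) → 64 + 16 + 4 + 2 + 1 = 87 (decimal)
Compute 68 × 87 = 5916
5916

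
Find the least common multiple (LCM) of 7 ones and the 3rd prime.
Convert 7 ones (place-value notation) → 7 (decimal)
Convert the 3rd prime (prime index) → 5 (decimal)
Compute lcm(7, 5) = 35
35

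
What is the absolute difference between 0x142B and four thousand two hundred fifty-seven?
Convert 0x142B (hexadecimal) → 1×4096 + 4×256 + 2×16 + 11 = 5163 (decimal)
Convert four thousand two hundred fifty-seven (English words) → 4×1000 + 2×100 + 57 = 4257 (decimal)
Compute |5163 - 4257| = 906
906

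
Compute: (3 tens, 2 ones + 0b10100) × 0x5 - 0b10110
Convert 3 tens, 2 ones (place-value notation) → 3×10 + 2 = 32 (decimal)
Convert 0b10100 (binary) → 16 + 4 = 20 (decimal)
Convert 0x5 (hexadecimal) → 5 (decimal)
Convert 0b10110 (binary) → 16 + 4 + 2 = 22 (decimal)
Expression in decimal: (32 + 20) × 5 - 22
Parentheses first: 32 + 20 = 52
Multiply: 52 × 5 = 260
Subtract: 260 - 22 = 238
238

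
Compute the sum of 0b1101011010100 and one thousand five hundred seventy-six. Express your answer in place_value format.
Convert 0b1101011010100 (binary) → 4096 + 2048 + 512 + 128 + 64 + 16 + 4 = 6868 (decimal)
Convert one thousand five hundred seventy-six (English words) → 1×1000 + 5×100 + 76 = 1576 (decimal)
Compute 6868 + 1576 = 8444
Convert 8444 (decimal) → 8444 = 8×1000 + 4×100 + 4×10 + 4 → 8 thousands, 4 hundreds, 4 tens, 4 ones (place-value notation)
8 thousands, 4 hundreds, 4 tens, 4 ones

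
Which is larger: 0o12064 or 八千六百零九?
Convert 0o12064 (octal) → 1×4096 + 2×512 + 6×8 + 4 = 5172 (decimal)
Convert 八千六百零九 (Chinese numeral) → 8×1000 + 6×100 + 9 = 8609 (decimal)
Compare 5172 vs 8609: larger = 8609
8609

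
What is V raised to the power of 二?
Convert V (Roman numeral) → 5 (decimal)
Convert 二 (Chinese numeral) → 2 (decimal)
Compute 5 ^ 2 = 25
25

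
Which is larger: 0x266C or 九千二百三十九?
Convert 0x266C (hexadecimal) → 2×4096 + 6×256 + 6×16 + 12 = 9836 (decimal)
Convert 九千二百三十九 (Chinese numeral) → 9×1000 + 2×100 + 3×10 + 9 = 9239 (decimal)
Compare 9836 vs 9239: larger = 9836
9836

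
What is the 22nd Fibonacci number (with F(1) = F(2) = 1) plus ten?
The 22nd Fibonacci number (with F(1) = F(2) = 1) = 17711
Convert ten (English words) → 10 (decimal)
Compute 17711 + 10 = 17721
17721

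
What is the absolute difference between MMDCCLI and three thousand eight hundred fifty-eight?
Convert MMDCCLI (Roman numeral) → 1000 + 1000 + 500 + 100 + 100 + 50 + 1 = 2751 (decimal)
Convert three thousand eight hundred fifty-eight (English words) → 3×1000 + 8×100 + 58 = 3858 (decimal)
Compute |2751 - 3858| = 1107
1107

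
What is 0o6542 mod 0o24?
Convert 0o6542 (octal) → 6×512 + 5×64 + 4×8 + 2 = 3426 (decimal)
Convert 0o24 (octal) → 2×8 + 4 = 20 (decimal)
Compute 3426 mod 20 = 6
6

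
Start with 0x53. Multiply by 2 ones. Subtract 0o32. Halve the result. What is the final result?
Convert 0x53 (hexadecimal) → 5×16 + 3 = 83 (decimal)
Start: 83
Convert 2 ones (place-value notation) → 2 (decimal)
83 × 2 = 166
Convert 0o32 (octal) → 3×8 + 2 = 26 (decimal)
166 - 26 = 140
140 ÷ 2 = 70
70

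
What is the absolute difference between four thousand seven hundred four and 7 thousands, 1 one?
Convert four thousand seven hundred four (English words) → 4×1000 + 7×100 + 4 = 4704 (decimal)
Convert 7 thousands, 1 one (place-value notation) → 7×1000 + 1 = 7001 (decimal)
Compute |4704 - 7001| = 2297
2297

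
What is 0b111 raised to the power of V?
Convert 0b111 (binary) → 4 + 2 + 1 = 7 (decimal)
Convert V (Roman numeral) → 5 (decimal)
Compute 7 ^ 5 = 16807
16807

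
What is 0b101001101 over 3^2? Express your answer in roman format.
Convert 0b101001101 (binary) → 256 + 64 + 8 + 4 + 1 = 333 (decimal)
Convert 3^2 (power) → 9 (decimal)
Compute 333 ÷ 9 = 37
Convert 37 (decimal) → 37 = 10 + 10 + 10 + 5 + 1 + 1 → XXXVII (Roman numeral)
XXXVII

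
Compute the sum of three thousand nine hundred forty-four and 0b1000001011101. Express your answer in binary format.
Convert three thousand nine hundred forty-four (English words) → 3×1000 + 9×100 + 44 = 3944 (decimal)
Convert 0b1000001011101 (binary) → 4096 + 64 + 16 + 8 + 4 + 1 = 4189 (decimal)
Compute 3944 + 4189 = 8133
Convert 8133 (decimal) → 8133 = 4096 + 2048 + 1024 + 512 + 256 + 128 + 64 + 4 + 1 → 0b1111111000101 (binary)
0b1111111000101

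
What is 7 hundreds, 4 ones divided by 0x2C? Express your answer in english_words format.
Convert 7 hundreds, 4 ones (place-value notation) → 7×100 + 4 = 704 (decimal)
Convert 0x2C (hexadecimal) → 2×16 + 12 = 44 (decimal)
Compute 704 ÷ 44 = 16
Convert 16 (decimal) → sixteen (English words)
sixteen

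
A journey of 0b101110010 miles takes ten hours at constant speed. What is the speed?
Convert 0b101110010 (binary) → 256 + 64 + 32 + 16 + 2 = 370 (decimal)
Convert ten (English words) → 10 (decimal)
Compute 370 ÷ 10 = 37
37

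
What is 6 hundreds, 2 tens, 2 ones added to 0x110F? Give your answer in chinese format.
Convert 6 hundreds, 2 tens, 2 ones (place-value notation) → 6×100 + 2×10 + 2 = 622 (decimal)
Convert 0x110F (hexadecimal) → 1×4096 + 1×256 + 15 = 4367 (decimal)
Compute 622 + 4367 = 4989
Convert 4989 (decimal) → 4989 = 4×1000 + 9×100 + 8×10 + 9 → 四千九百八十九 (Chinese numeral)
四千九百八十九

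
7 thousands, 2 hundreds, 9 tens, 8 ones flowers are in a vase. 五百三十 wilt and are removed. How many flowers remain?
Convert 7 thousands, 2 hundreds, 9 tens, 8 ones (place-value notation) → 7×1000 + 2×100 + 9×10 + 8 = 7298 (decimal)
Convert 五百三十 (Chinese numeral) → 5×100 + 3×10 = 530 (decimal)
Compute 7298 - 530 = 6768
6768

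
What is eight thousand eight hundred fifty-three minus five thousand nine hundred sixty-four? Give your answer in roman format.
Convert eight thousand eight hundred fifty-three (English words) → 8×1000 + 8×100 + 53 = 8853 (decimal)
Convert five thousand nine hundred sixty-four (English words) → 5×1000 + 9×100 + 64 = 5964 (decimal)
Compute 8853 - 5964 = 2889
Convert 2889 (decimal) → 2889 = 1000 + 1000 + 500 + 100 + 100 + 100 + 50 + 10 + 10 + 10 + 9 → MMDCCCLXXXIX (Roman numeral)
MMDCCCLXXXIX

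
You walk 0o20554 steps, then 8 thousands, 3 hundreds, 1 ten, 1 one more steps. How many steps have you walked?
Convert 0o20554 (octal) → 2×4096 + 5×64 + 5×8 + 4 = 8556 (decimal)
Convert 8 thousands, 3 hundreds, 1 ten, 1 one (place-value notation) → 8×1000 + 3×100 + 1×10 + 1 = 8311 (decimal)
Compute 8556 + 8311 = 16867
16867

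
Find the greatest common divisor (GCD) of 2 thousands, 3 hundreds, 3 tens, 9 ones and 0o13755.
Convert 2 thousands, 3 hundreds, 3 tens, 9 ones (place-value notation) → 2×1000 + 3×100 + 3×10 + 9 = 2339 (decimal)
Convert 0o13755 (octal) → 1×4096 + 3×512 + 7×64 + 5×8 + 5 = 6125 (decimal)
Compute gcd(2339, 6125) = 1
1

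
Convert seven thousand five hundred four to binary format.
Convert seven thousand five hundred four (English words) → 7×1000 + 5×100 + 4 = 7504 (decimal)
Convert 7504 (decimal) → 7504 = 4096 + 2048 + 1024 + 256 + 64 + 16 → 0b1110101010000 (binary)
0b1110101010000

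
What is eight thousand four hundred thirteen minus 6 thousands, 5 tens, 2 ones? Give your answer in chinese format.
Convert eight thousand four hundred thirteen (English words) → 8×1000 + 4×100 + 13 = 8413 (decimal)
Convert 6 thousands, 5 tens, 2 ones (place-value notation) → 6×1000 + 5×10 + 2 = 6052 (decimal)
Compute 8413 - 6052 = 2361
Convert 2361 (decimal) → 2361 = 2×1000 + 3×100 + 6×10 + 1 → 二千三百六十一 (Chinese numeral)
二千三百六十一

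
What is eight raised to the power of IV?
Convert eight (English words) → 8 (decimal)
Convert IV (Roman numeral) → 4 (decimal)
Compute 8 ^ 4 = 4096
4096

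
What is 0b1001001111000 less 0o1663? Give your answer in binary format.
Convert 0b1001001111000 (binary) → 4096 + 512 + 64 + 32 + 16 + 8 = 4728 (decimal)
Convert 0o1663 (octal) → 1×512 + 6×64 + 6×8 + 3 = 947 (decimal)
Compute 4728 - 947 = 3781
Convert 3781 (decimal) → 3781 = 2048 + 1024 + 512 + 128 + 64 + 4 + 1 → 0b111011000101 (binary)
0b111011000101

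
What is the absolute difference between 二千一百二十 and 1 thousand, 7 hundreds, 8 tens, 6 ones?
Convert 二千一百二十 (Chinese numeral) → 2×1000 + 1×100 + 2×10 = 2120 (decimal)
Convert 1 thousand, 7 hundreds, 8 tens, 6 ones (place-value notation) → 1×1000 + 7×100 + 8×10 + 6 = 1786 (decimal)
Compute |2120 - 1786| = 334
334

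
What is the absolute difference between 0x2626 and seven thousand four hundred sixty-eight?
Convert 0x2626 (hexadecimal) → 2×4096 + 6×256 + 2×16 + 6 = 9766 (decimal)
Convert seven thousand four hundred sixty-eight (English words) → 7×1000 + 4×100 + 68 = 7468 (decimal)
Compute |9766 - 7468| = 2298
2298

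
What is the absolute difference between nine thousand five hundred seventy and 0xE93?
Convert nine thousand five hundred seventy (English words) → 9×1000 + 5×100 + 70 = 9570 (decimal)
Convert 0xE93 (hexadecimal) → 14×256 + 9×16 + 3 = 3731 (decimal)
Compute |9570 - 3731| = 5839
5839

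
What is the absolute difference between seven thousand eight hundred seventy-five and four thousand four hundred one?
Convert seven thousand eight hundred seventy-five (English words) → 7×1000 + 8×100 + 75 = 7875 (decimal)
Convert four thousand four hundred one (English words) → 4×1000 + 4×100 + 1 = 4401 (decimal)
Compute |7875 - 4401| = 3474
3474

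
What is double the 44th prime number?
The 44th prime number = 193
Compute 193 × 2 = 386
386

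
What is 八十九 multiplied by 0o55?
Convert 八十九 (Chinese numeral) → 8×10 + 9 = 89 (decimal)
Convert 0o55 (octal) → 5×8 + 5 = 45 (decimal)
Compute 89 × 45 = 4005
4005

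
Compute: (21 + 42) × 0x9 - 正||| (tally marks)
Convert 0x9 (hexadecimal) → 9 (decimal)
Convert 正||| (tally marks) → 5 + 3 = 8 (decimal)
Expression in decimal: (21 + 42) × 9 - 8
Parentheses first: 21 + 42 = 63
Multiply: 63 × 9 = 567
Subtract: 567 - 8 = 559
559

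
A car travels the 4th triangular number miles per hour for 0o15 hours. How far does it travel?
Convert the 4th triangular number (triangular index) → 4×5/2 = 10 (decimal)
Convert 0o15 (octal) → 1×8 + 5 = 13 (decimal)
Compute 10 × 13 = 130
130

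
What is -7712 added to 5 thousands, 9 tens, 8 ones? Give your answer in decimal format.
Convert 5 thousands, 9 tens, 8 ones (place-value notation) → 5×1000 + 9×10 + 8 = 5098 (decimal)
Compute -7712 + 5098 = -2614
-2614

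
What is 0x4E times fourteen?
Convert 0x4E (hexadecimal) → 4×16 + 14 = 78 (decimal)
Convert fourteen (English words) → 14 (decimal)
Compute 78 × 14 = 1092
1092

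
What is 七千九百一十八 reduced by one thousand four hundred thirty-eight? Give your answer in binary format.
Convert 七千九百一十八 (Chinese numeral) → 7×1000 + 9×100 + 1×10 + 8 = 7918 (decimal)
Convert one thousand four hundred thirty-eight (English words) → 1×1000 + 4×100 + 38 = 1438 (decimal)
Compute 7918 - 1438 = 6480
Convert 6480 (decimal) → 6480 = 4096 + 2048 + 256 + 64 + 16 → 0b1100101010000 (binary)
0b1100101010000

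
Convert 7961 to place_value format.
Convert 7961 (decimal) → 7961 = 7×1000 + 9×100 + 6×10 + 1 → 7 thousands, 9 hundreds, 6 tens, 1 one (place-value notation)
7 thousands, 9 hundreds, 6 tens, 1 one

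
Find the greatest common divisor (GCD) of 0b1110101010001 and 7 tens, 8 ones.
Convert 0b1110101010001 (binary) → 4096 + 2048 + 1024 + 256 + 64 + 16 + 1 = 7505 (decimal)
Convert 7 tens, 8 ones (place-value notation) → 7×10 + 8 = 78 (decimal)
Compute gcd(7505, 78) = 1
1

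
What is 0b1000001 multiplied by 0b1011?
Convert 0b1000001 (binary) → 64 + 1 = 65 (decimal)
Convert 0b1011 (binary) → 8 + 2 + 1 = 11 (decimal)
Compute 65 × 11 = 715
715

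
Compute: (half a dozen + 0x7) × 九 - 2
Convert half a dozen (colloquial) → 6 (decimal)
Convert 0x7 (hexadecimal) → 7 (decimal)
Convert 九 (Chinese numeral) → 9 (decimal)
Expression in decimal: (6 + 7) × 9 - 2
Parentheses first: 6 + 7 = 13
Multiply: 13 × 9 = 117
Subtract: 117 - 2 = 115
115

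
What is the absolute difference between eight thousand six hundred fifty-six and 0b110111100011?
Convert eight thousand six hundred fifty-six (English words) → 8×1000 + 6×100 + 56 = 8656 (decimal)
Convert 0b110111100011 (binary) → 2048 + 1024 + 256 + 128 + 64 + 32 + 2 + 1 = 3555 (decimal)
Compute |8656 - 3555| = 5101
5101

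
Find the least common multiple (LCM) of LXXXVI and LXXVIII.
Convert LXXXVI (Roman numeral) → 50 + 10 + 10 + 10 + 5 + 1 = 86 (decimal)
Convert LXXVIII (Roman numeral) → 50 + 10 + 10 + 5 + 1 + 1 + 1 = 78 (decimal)
Compute lcm(86, 78) = 3354
3354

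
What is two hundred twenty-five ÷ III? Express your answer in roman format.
Convert two hundred twenty-five (English words) → 2×100 + 25 = 225 (decimal)
Convert III (Roman numeral) → 1 + 1 + 1 = 3 (decimal)
Compute 225 ÷ 3 = 75
Convert 75 (decimal) → 75 = 50 + 10 + 10 + 5 → LXXV (Roman numeral)
LXXV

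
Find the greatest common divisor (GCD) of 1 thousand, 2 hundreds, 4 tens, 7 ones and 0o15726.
Convert 1 thousand, 2 hundreds, 4 tens, 7 ones (place-value notation) → 1×1000 + 2×100 + 4×10 + 7 = 1247 (decimal)
Convert 0o15726 (octal) → 1×4096 + 5×512 + 7×64 + 2×8 + 6 = 7126 (decimal)
Compute gcd(1247, 7126) = 1
1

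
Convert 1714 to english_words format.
Convert 1714 (decimal) → 1714 = 1×1000 + 7×100 + 14 → one thousand seven hundred fourteen (English words)
one thousand seven hundred fourteen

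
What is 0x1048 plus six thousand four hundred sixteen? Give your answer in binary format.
Convert 0x1048 (hexadecimal) → 1×4096 + 4×16 + 8 = 4168 (decimal)
Convert six thousand four hundred sixteen (English words) → 6×1000 + 4×100 + 16 = 6416 (decimal)
Compute 4168 + 6416 = 10584
Convert 10584 (decimal) → 10584 = 8192 + 2048 + 256 + 64 + 16 + 8 → 0b10100101011000 (binary)
0b10100101011000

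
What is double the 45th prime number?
The 45th prime number = 197
Compute 197 × 2 = 394
394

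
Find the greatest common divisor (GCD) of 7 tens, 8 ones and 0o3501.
Convert 7 tens, 8 ones (place-value notation) → 7×10 + 8 = 78 (decimal)
Convert 0o3501 (octal) → 3×512 + 5×64 + 1 = 1857 (decimal)
Compute gcd(78, 1857) = 3
3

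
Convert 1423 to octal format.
Convert 1423 (decimal) → 1423 = 2×512 + 6×64 + 1×8 + 7 → 0o2617 (octal)
0o2617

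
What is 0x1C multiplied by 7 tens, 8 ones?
Convert 0x1C (hexadecimal) → 1×16 + 12 = 28 (decimal)
Convert 7 tens, 8 ones (place-value notation) → 7×10 + 8 = 78 (decimal)
Compute 28 × 78 = 2184
2184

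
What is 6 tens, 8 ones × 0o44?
Convert 6 tens, 8 ones (place-value notation) → 6×10 + 8 = 68 (decimal)
Convert 0o44 (octal) → 4×8 + 4 = 36 (decimal)
Compute 68 × 36 = 2448
2448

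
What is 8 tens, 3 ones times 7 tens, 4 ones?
Convert 8 tens, 3 ones (place-value notation) → 8×10 + 3 = 83 (decimal)
Convert 7 tens, 4 ones (place-value notation) → 7×10 + 4 = 74 (decimal)
Compute 83 × 74 = 6142
6142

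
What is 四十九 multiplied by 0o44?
Convert 四十九 (Chinese numeral) → 4×10 + 9 = 49 (decimal)
Convert 0o44 (octal) → 4×8 + 4 = 36 (decimal)
Compute 49 × 36 = 1764
1764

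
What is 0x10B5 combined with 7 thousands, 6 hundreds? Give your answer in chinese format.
Convert 0x10B5 (hexadecimal) → 1×4096 + 11×16 + 5 = 4277 (decimal)
Convert 7 thousands, 6 hundreds (place-value notation) → 7×1000 + 6×100 = 7600 (decimal)
Compute 4277 + 7600 = 11877
Convert 11877 (decimal) → 11877 = 1×10000 + 1×1000 + 8×100 + 7×10 + 7 → 一万一千八百七十七 (Chinese numeral)
一万一千八百七十七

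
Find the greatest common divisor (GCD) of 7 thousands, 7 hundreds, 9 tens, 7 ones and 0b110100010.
Convert 7 thousands, 7 hundreds, 9 tens, 7 ones (place-value notation) → 7×1000 + 7×100 + 9×10 + 7 = 7797 (decimal)
Convert 0b110100010 (binary) → 256 + 128 + 32 + 2 = 418 (decimal)
Compute gcd(7797, 418) = 1
1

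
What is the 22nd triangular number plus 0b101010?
The 22nd triangular number = 22×23/2 = 253
Convert 0b101010 (binary) → 32 + 8 + 2 = 42 (decimal)
Compute 253 + 42 = 295
295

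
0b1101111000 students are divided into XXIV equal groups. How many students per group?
Convert 0b1101111000 (binary) → 512 + 256 + 64 + 32 + 16 + 8 = 888 (decimal)
Convert XXIV (Roman numeral) → 10 + 10 + 4 = 24 (decimal)
Compute 888 ÷ 24 = 37
37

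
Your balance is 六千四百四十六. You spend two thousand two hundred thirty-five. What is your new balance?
Convert 六千四百四十六 (Chinese numeral) → 6×1000 + 4×100 + 4×10 + 6 = 6446 (decimal)
Convert two thousand two hundred thirty-five (English words) → 2×1000 + 2×100 + 35 = 2235 (decimal)
Compute 6446 - 2235 = 4211
4211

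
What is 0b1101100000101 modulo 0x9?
Convert 0b1101100000101 (binary) → 4096 + 2048 + 512 + 256 + 4 + 1 = 6917 (decimal)
Convert 0x9 (hexadecimal) → 9 (decimal)
Compute 6917 mod 9 = 5
5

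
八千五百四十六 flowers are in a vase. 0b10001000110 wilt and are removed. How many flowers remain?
Convert 八千五百四十六 (Chinese numeral) → 8×1000 + 5×100 + 4×10 + 6 = 8546 (decimal)
Convert 0b10001000110 (binary) → 1024 + 64 + 4 + 2 = 1094 (decimal)
Compute 8546 - 1094 = 7452
7452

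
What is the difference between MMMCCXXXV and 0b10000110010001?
Convert MMMCCXXXV (Roman numeral) → 1000 + 1000 + 1000 + 100 + 100 + 10 + 10 + 10 + 5 = 3235 (decimal)
Convert 0b10000110010001 (binary) → 8192 + 256 + 128 + 16 + 1 = 8593 (decimal)
Difference: |3235 - 8593| = 5358
5358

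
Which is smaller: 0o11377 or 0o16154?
Convert 0o11377 (octal) → 1×4096 + 1×512 + 3×64 + 7×8 + 7 = 4863 (decimal)
Convert 0o16154 (octal) → 1×4096 + 6×512 + 1×64 + 5×8 + 4 = 7276 (decimal)
Compare 4863 vs 7276: smaller = 4863
4863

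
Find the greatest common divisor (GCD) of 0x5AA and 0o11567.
Convert 0x5AA (hexadecimal) → 5×256 + 10×16 + 10 = 1450 (decimal)
Convert 0o11567 (octal) → 1×4096 + 1×512 + 5×64 + 6×8 + 7 = 4983 (decimal)
Compute gcd(1450, 4983) = 1
1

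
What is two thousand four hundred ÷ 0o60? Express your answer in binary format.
Convert two thousand four hundred (English words) → 2×1000 + 4×100 = 2400 (decimal)
Convert 0o60 (octal) → 6×8 = 48 (decimal)
Compute 2400 ÷ 48 = 50
Convert 50 (decimal) → 50 = 32 + 16 + 2 → 0b110010 (binary)
0b110010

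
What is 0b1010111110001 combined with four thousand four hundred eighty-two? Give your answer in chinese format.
Convert 0b1010111110001 (binary) → 4096 + 1024 + 256 + 128 + 64 + 32 + 16 + 1 = 5617 (decimal)
Convert four thousand four hundred eighty-two (English words) → 4×1000 + 4×100 + 82 = 4482 (decimal)
Compute 5617 + 4482 = 10099
Convert 10099 (decimal) → 10099 = 1×10000 + 9×10 + 9 → 一万零九十九 (Chinese numeral)
一万零九十九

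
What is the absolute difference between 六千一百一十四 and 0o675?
Convert 六千一百一十四 (Chinese numeral) → 6×1000 + 1×100 + 1×10 + 4 = 6114 (decimal)
Convert 0o675 (octal) → 6×64 + 7×8 + 5 = 445 (decimal)
Compute |6114 - 445| = 5669
5669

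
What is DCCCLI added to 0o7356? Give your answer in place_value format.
Convert DCCCLI (Roman numeral) → 500 + 100 + 100 + 100 + 50 + 1 = 851 (decimal)
Convert 0o7356 (octal) → 7×512 + 3×64 + 5×8 + 6 = 3822 (decimal)
Compute 851 + 3822 = 4673
Convert 4673 (decimal) → 4673 = 4×1000 + 6×100 + 7×10 + 3 → 4 thousands, 6 hundreds, 7 tens, 3 ones (place-value notation)
4 thousands, 6 hundreds, 7 tens, 3 ones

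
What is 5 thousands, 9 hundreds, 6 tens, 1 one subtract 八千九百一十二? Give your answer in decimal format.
Convert 5 thousands, 9 hundreds, 6 tens, 1 one (place-value notation) → 5×1000 + 9×100 + 6×10 + 1 = 5961 (decimal)
Convert 八千九百一十二 (Chinese numeral) → 8×1000 + 9×100 + 1×10 + 2 = 8912 (decimal)
Compute 5961 - 8912 = -2951
-2951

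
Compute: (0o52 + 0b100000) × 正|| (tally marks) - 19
Convert 0o52 (octal) → 5×8 + 2 = 42 (decimal)
Convert 0b100000 (binary) → 32 (decimal)
Convert 正|| (tally marks) → 5 + 2 = 7 (decimal)
Expression in decimal: (42 + 32) × 7 - 19
Parentheses first: 42 + 32 = 74
Multiply: 74 × 7 = 518
Subtract: 518 - 19 = 499
499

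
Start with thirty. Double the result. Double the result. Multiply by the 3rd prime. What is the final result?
Convert thirty (English words) → 30 (decimal)
Start: 30
30 × 2 = 60
60 × 2 = 120
Convert the 3rd prime (prime index) → 5 (decimal)
120 × 5 = 600
600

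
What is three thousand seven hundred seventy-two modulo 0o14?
Convert three thousand seven hundred seventy-two (English words) → 3×1000 + 7×100 + 72 = 3772 (decimal)
Convert 0o14 (octal) → 1×8 + 4 = 12 (decimal)
Compute 3772 mod 12 = 4
4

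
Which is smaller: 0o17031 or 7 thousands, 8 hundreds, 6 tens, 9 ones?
Convert 0o17031 (octal) → 1×4096 + 7×512 + 3×8 + 1 = 7705 (decimal)
Convert 7 thousands, 8 hundreds, 6 tens, 9 ones (place-value notation) → 7×1000 + 8×100 + 6×10 + 9 = 7869 (decimal)
Compare 7705 vs 7869: smaller = 7705
7705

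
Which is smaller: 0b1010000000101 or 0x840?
Convert 0b1010000000101 (binary) → 4096 + 1024 + 4 + 1 = 5125 (decimal)
Convert 0x840 (hexadecimal) → 8×256 + 4×16 = 2112 (decimal)
Compare 5125 vs 2112: smaller = 2112
2112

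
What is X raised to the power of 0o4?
Convert X (Roman numeral) → 10 (decimal)
Convert 0o4 (octal) → 4 (decimal)
Compute 10 ^ 4 = 10000
10000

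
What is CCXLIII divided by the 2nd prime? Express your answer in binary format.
Convert CCXLIII (Roman numeral) → 100 + 100 + 40 + 1 + 1 + 1 = 243 (decimal)
Convert the 2nd prime (prime index) → 3 (decimal)
Compute 243 ÷ 3 = 81
Convert 81 (decimal) → 81 = 64 + 16 + 1 → 0b1010001 (binary)
0b1010001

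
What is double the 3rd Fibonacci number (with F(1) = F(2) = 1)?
The 3rd Fibonacci number (with F(1) = F(2) = 1): 1, 1, 2 → 2
Compute 2 × 2 = 4
4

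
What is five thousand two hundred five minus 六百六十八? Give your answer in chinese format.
Convert five thousand two hundred five (English words) → 5×1000 + 2×100 + 5 = 5205 (decimal)
Convert 六百六十八 (Chinese numeral) → 6×100 + 6×10 + 8 = 668 (decimal)
Compute 5205 - 668 = 4537
Convert 4537 (decimal) → 4537 = 4×1000 + 5×100 + 3×10 + 7 → 四千五百三十七 (Chinese numeral)
四千五百三十七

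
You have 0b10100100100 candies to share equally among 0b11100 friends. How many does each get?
Convert 0b10100100100 (binary) → 1024 + 256 + 32 + 4 = 1316 (decimal)
Convert 0b11100 (binary) → 16 + 8 + 4 = 28 (decimal)
Compute 1316 ÷ 28 = 47
47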